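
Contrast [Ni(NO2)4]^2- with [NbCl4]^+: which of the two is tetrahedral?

For [Ni(NO2)4]^2-: Ligand charges: each nitro (N-bound nitrite) is −1. With an overall charge of −2 the nickel centre must be in the +2 oxidation state. Ni sits in group 10, so the d-electron count is 10 − 2 = 8. Nitro (N-bound nitrite) is a strong-field ligand (high in the spectrochemical series). A 3d d⁸ ion with strong-field ligands gains enough CFSE to favour square planar over tetrahedral. → square planar.
For [NbCl4]^+: Summing ligand charges against the +1 overall charge gives an oxidation state of +5 for niobium. Group 5 minus oxidation state 5 gives a d⁰ configuration. A d⁰ ion has no crystal-field stabilisation preference between square planar and tetrahedral, so four ligands adopt the sterically favoured tetrahedral geometry. → tetrahedral.

[NbCl4]^+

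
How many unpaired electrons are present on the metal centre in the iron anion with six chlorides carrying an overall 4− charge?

4 unpaired electrons

Each chloride is −1; balancing the −4 overall charge requires Fe(II).
Group 8 minus oxidation state 2 gives a d⁶ configuration.
The spin state decides the count: Chloride is a weak-field ligand for a first-row metal, so the complex is high-spin.
An octahedral high-spin d⁶ ion is t₂g⁴e_g², giving 4 unpaired electrons.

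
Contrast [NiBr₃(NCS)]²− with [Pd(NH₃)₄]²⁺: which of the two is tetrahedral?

[NiBr₃(NCS)]²−

For [NiBr₃(NCS)]²−: Summing ligand charges against the −2 overall charge gives an oxidation state of +2 for nickel. Group 10 minus oxidation state 2 gives a d⁸ configuration. Bromide and isothiocyanate are weak-field ligands. With weak-field ligands the CFSE gain from square planar is small, so a 3d d⁸ ion takes the sterically preferred tetrahedral geometry. → tetrahedral.
For [Pd(NH₃)₄]²⁺: Summing ligand charges against the +2 overall charge gives an oxidation state of +2 for palladium. Pd sits in group 10, so the d-electron count is 10 − 2 = 8. A 4d d⁸ ion has a large crystal-field splitting; square planar leaves the high-energy d_{x²−y²} orbital empty and maximises CFSE. → square planar.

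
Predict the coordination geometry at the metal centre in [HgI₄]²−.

tetrahedral

Each iodide is −1; balancing the −2 overall charge requires Hg(II).
Hg sits in group 12, so the d-electron count is 12 − 2 = 10.
With 4 monodentate ligands the coordination number is 4.
A d¹⁰ ion has no crystal-field stabilisation preference between square planar and tetrahedral, so four ligands adopt the sterically favoured tetrahedral geometry.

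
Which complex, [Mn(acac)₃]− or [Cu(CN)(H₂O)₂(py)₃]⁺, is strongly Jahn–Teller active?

[Cu(CN)(H₂O)₂(py)₃]⁺

[Mn(acac)₃]−: Ligand charges: each acetylacetonate is −1. With an overall charge of −1 the manganese centre must be in the +2 oxidation state. Manganese is a group-7 element; Mn(II) is therefore d⁵. Acetylacetonate is a weak-field ligand for a first-row metal, so the complex is high-spin. The d⁵ configuration leaves the e_g set evenly filled (or empty) — no strong Jahn–Teller driving force.
[Cu(CN)(H₂O)₂(py)₃]⁺: Each cyanide is −1; water is neutral; pyridine is neutral; balancing the +1 overall charge requires Cu(II). Cu sits in group 11, so the d-electron count is 11 − 2 = 9. The t₂g⁶e_g³ configuration has an unevenly filled e_g set; the Jahn–Teller theorem predicts a tetragonal distortion (typically axial elongation) to lift the degeneracy.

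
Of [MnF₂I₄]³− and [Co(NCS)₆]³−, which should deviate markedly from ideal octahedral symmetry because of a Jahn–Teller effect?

[MnF₂I₄]³−

[MnF₂I₄]³−: Each fluoride is −1; each iodide is −1; balancing the −3 overall charge requires Mn(III). Manganese is a group-7 element; Mn(III) is therefore d⁴. Fluoride and iodide are weak-field ligands for a first-row metal, so the complex is high-spin. The t₂g³e_g¹ (high-spin) configuration has an unevenly filled e_g set; the Jahn–Teller theorem predicts a tetragonal distortion (typically axial elongation) to lift the degeneracy.
[Co(NCS)₆]³−: Summing ligand charges against the −3 overall charge gives an oxidation state of +3 for cobalt. Cobalt is a group-9 element; Co(III) is therefore d⁶. Co(III) has an exceptionally large octahedral splitting and is low-spin with essentially every ligand except fluoride. The d⁶ configuration leaves the e_g set evenly filled (or empty) — no strong Jahn–Teller driving force.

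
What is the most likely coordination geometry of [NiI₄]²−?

Each iodide is −1; balancing the −2 overall charge requires Ni(II).
Nickel is a group-10 element; Ni(II) is therefore d⁸.
Coordination number: 4.
Iodide is a weak-field ligand.
With weak-field ligands the CFSE gain from square planar is small, so a 3d d⁸ ion takes the sterically preferred tetrahedral geometry.

tetrahedral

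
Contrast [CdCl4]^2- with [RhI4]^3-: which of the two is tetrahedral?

[CdCl4]^2-

For [CdCl4]^2-: Summing ligand charges against the −2 overall charge gives an oxidation state of +2 for cadmium. Cadmium is a group-12 element; Cd(II) is therefore d¹⁰. A d¹⁰ ion has no crystal-field stabilisation preference between square planar and tetrahedral, so four ligands adopt the sterically favoured tetrahedral geometry. → tetrahedral.
For [RhI4]^3-: Each iodide is −1; balancing the −3 overall charge requires Rh(I). Group 9 minus oxidation state 1 gives a d⁸ configuration. A 4d d⁸ ion has a large crystal-field splitting; square planar leaves the high-energy d_{x²−y²} orbital empty and maximises CFSE. → square planar.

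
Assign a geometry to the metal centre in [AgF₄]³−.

tetrahedral

Summing ligand charges against the −3 overall charge gives an oxidation state of +1 for silver.
Ag sits in group 11, so the d-electron count is 11 − 1 = 10.
With 4 monodentate ligands the coordination number is 4.
A d¹⁰ ion has no crystal-field stabilisation preference between square planar and tetrahedral, so four ligands adopt the sterically favoured tetrahedral geometry.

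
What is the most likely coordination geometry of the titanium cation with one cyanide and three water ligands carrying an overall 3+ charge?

Each cyanide is −1; water is neutral; balancing the +3 overall charge requires Ti(IV).
Ti sits in group 4, so the d-electron count is 4 − 4 = 0.
With 4 monodentate ligands the coordination number is 4.
A d⁰ ion has no crystal-field stabilisation preference between square planar and tetrahedral, so four ligands adopt the sterically favoured tetrahedral geometry.

tetrahedral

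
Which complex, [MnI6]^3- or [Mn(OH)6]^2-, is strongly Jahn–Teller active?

[MnI6]^3-: Summing ligand charges against the −3 overall charge gives an oxidation state of +3 for manganese. Mn sits in group 7, so the d-electron count is 7 − 3 = 4. Iodide is a weak-field ligand for a first-row metal, so the complex is high-spin. The t₂g³e_g¹ (high-spin) configuration has an unevenly filled e_g set; the Jahn–Teller theorem predicts a tetragonal distortion (typically axial elongation) to lift the degeneracy.
[Mn(OH)6]^2-: Summing ligand charges against the −2 overall charge gives an oxidation state of +4 for manganese. Mn sits in group 7, so the d-electron count is 7 − 4 = 3. The d³ configuration leaves the e_g set evenly filled (or empty) — no strong Jahn–Teller driving force.

[MnI6]^3-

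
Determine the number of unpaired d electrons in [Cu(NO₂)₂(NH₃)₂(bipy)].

Summing ligand charges against the 0 overall charge gives an oxidation state of +2 for copper.
Copper is a group-11 element; Cu(II) is therefore d⁹.
Counting donor atoms: 2×nitro (N-bound nitrite) (monodentate) → 2 donors; 2×ammonia (monodentate) → 2 donors; 1×2,2′-bipyridine (bidentate) → 2 donors. Coordination number = 6.
In an octahedral field the d⁹ configuration is t₂g⁶e_g³ (only one arrangement possible), giving 1 unpaired electron.

1 unpaired electron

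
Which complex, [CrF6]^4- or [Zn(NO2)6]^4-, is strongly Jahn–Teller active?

[CrF6]^4-: Each fluoride is −1; balancing the −4 overall charge requires Cr(II). Cr sits in group 6, so the d-electron count is 6 − 2 = 4. Fluoride is a weak-field ligand for a first-row metal, so the complex is high-spin. The t₂g³e_g¹ (high-spin) configuration has an unevenly filled e_g set; the Jahn–Teller theorem predicts a tetragonal distortion (typically axial elongation) to lift the degeneracy.
[Zn(NO2)6]^4-: Ligand charges: each nitro (N-bound nitrite) is −1. With an overall charge of −4 the zinc centre must be in the +2 oxidation state. Group 12 minus oxidation state 2 gives a d¹⁰ configuration. The d¹⁰ configuration leaves the e_g set evenly filled (or empty) — no strong Jahn–Teller driving force.

[CrF6]^4-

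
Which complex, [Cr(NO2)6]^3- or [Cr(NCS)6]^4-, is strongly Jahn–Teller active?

[Cr(NCS)6]^4-

[Cr(NO2)6]^3-: Each nitro (N-bound nitrite) is −1; balancing the −3 overall charge requires Cr(III). Group 6 minus oxidation state 3 gives a d³ configuration. The d³ configuration leaves the e_g set evenly filled (or empty) — no strong Jahn–Teller driving force.
[Cr(NCS)6]^4-: Ligand charges: each isothiocyanate is −1. With an overall charge of −4 the chromium centre must be in the +2 oxidation state. Group 6 minus oxidation state 2 gives a d⁴ configuration. Isothiocyanate is a weak-field ligand for a first-row metal, so the complex is high-spin. The t₂g³e_g¹ (high-spin) configuration has an unevenly filled e_g set; the Jahn–Teller theorem predicts a tetragonal distortion (typically axial elongation) to lift the degeneracy.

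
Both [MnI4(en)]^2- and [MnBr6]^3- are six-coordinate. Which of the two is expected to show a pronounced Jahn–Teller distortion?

[MnI4(en)]^2-: Each iodide is −1; ethylenediamine is neutral; balancing the −2 overall charge requires Mn(II). Group 7 minus oxidation state 2 gives a d⁵ configuration. Iodide is a weak-field ligand for a first-row metal, so the complex is high-spin. The d⁵ configuration leaves the e_g set evenly filled (or empty) — no strong Jahn–Teller driving force.
[MnBr6]^3-: Ligand charges: each bromide is −1. With an overall charge of −3 the manganese centre must be in the +3 oxidation state. Mn sits in group 7, so the d-electron count is 7 − 3 = 4. Bromide is a weak-field ligand for a first-row metal, so the complex is high-spin. The t₂g³e_g¹ (high-spin) configuration has an unevenly filled e_g set; the Jahn–Teller theorem predicts a tetragonal distortion (typically axial elongation) to lift the degeneracy.

[MnBr6]^3-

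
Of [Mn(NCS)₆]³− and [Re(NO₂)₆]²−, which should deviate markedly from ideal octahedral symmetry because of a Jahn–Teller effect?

[Mn(NCS)₆]³−

[Mn(NCS)₆]³−: Summing ligand charges against the −3 overall charge gives an oxidation state of +3 for manganese. Manganese is a group-7 element; Mn(III) is therefore d⁴. Isothiocyanate is a weak-field ligand for a first-row metal, so the complex is high-spin. The t₂g³e_g¹ (high-spin) configuration has an unevenly filled e_g set; the Jahn–Teller theorem predicts a tetragonal distortion (typically axial elongation) to lift the degeneracy.
[Re(NO₂)₆]²−: Ligand charges: each nitro (N-bound nitrite) is −1. With an overall charge of −2 the rhenium centre must be in the +4 oxidation state. Rhenium is a group-7 element; Re(IV) is therefore d³. The d³ configuration leaves the e_g set evenly filled (or empty) — no strong Jahn–Teller driving force.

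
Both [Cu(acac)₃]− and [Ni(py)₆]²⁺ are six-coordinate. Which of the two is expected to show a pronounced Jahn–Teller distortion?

[Cu(acac)₃]−: Each acetylacetonate is −1; balancing the −1 overall charge requires Cu(II). Group 11 minus oxidation state 2 gives a d⁹ configuration. The t₂g⁶e_g³ configuration has an unevenly filled e_g set; the Jahn–Teller theorem predicts a tetragonal distortion (typically axial elongation) to lift the degeneracy.
[Ni(py)₆]²⁺: Ligand charges: pyridine is neutral. With an overall charge of +2 the nickel centre must be in the +2 oxidation state. Ni sits in group 10, so the d-electron count is 10 − 2 = 8. The d⁸ configuration leaves the e_g set evenly filled (or empty) — no strong Jahn–Teller driving force.

[Cu(acac)₃]−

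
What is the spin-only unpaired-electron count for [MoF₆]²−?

Each fluoride is −1; balancing the −2 overall charge requires Mo(IV).
Mo sits in group 6, so the d-electron count is 6 − 4 = 2.
In an octahedral field the d² configuration is t₂g²e_g⁰ (only one arrangement possible), giving 2 unpaired electrons.

2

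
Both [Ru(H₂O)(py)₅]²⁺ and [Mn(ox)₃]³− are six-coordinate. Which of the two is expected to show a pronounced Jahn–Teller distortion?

[Ru(H₂O)(py)₅]²⁺: Water is neutral; pyridine is neutral; balancing the +2 overall charge requires Ru(II). Ruthenium is a group-8 element; Ru(II) is therefore d⁶. A 4d ion has a large Δₒ and is invariably low-spin. The d⁶ configuration leaves the e_g set evenly filled (or empty) — no strong Jahn–Teller driving force.
[Mn(ox)₃]³−: Summing ligand charges against the −3 overall charge gives an oxidation state of +3 for manganese. Mn sits in group 7, so the d-electron count is 7 − 3 = 4. Oxalate is a weak-field ligand for a first-row metal, so the complex is high-spin. The t₂g³e_g¹ (high-spin) configuration has an unevenly filled e_g set; the Jahn–Teller theorem predicts a tetragonal distortion (typically axial elongation) to lift the degeneracy.

[Mn(ox)₃]³−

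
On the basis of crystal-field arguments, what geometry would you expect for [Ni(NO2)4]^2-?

Each nitro (N-bound nitrite) is −1; balancing the −2 overall charge requires Ni(II).
Ni sits in group 10, so the d-electron count is 10 − 2 = 8.
Coordination number: 4.
Nitro (N-bound nitrite) is a strong-field ligand (high in the spectrochemical series).
A 3d d⁸ ion with strong-field ligands gains enough CFSE to favour square planar over tetrahedral.

square planar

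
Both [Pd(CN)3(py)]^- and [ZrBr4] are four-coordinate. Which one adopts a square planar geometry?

For [Pd(CN)3(py)]^-: Summing ligand charges against the −1 overall charge gives an oxidation state of +2 for palladium. Palladium is a group-10 element; Pd(II) is therefore d⁸. A 4d d⁸ ion has a large crystal-field splitting; square planar leaves the high-energy d_{x²−y²} orbital empty and maximises CFSE. → square planar.
For [ZrBr4]: Ligand charges: each bromide is −1. With an overall charge of 0 the zirconium centre must be in the +4 oxidation state. Zirconium is a group-4 element; Zr(IV) is therefore d⁰. A d⁰ ion has no crystal-field stabilisation preference between square planar and tetrahedral, so four ligands adopt the sterically favoured tetrahedral geometry. → tetrahedral.

[Pd(CN)3(py)]^-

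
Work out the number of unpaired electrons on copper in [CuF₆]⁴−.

Each fluoride is −1; balancing the −4 overall charge requires Cu(II).
Copper is a group-11 element; Cu(II) is therefore d⁹.
In an octahedral field the d⁹ configuration is t₂g⁶e_g³ (only one arrangement possible), giving 1 unpaired electron.

1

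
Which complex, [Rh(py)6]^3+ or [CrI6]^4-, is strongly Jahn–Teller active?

[Rh(py)6]^3+: Pyridine is neutral; balancing the +3 overall charge requires Rh(III). Rh sits in group 9, so the d-electron count is 9 − 3 = 6. A 4d ion has a large Δₒ and is invariably low-spin. The d⁶ configuration leaves the e_g set evenly filled (or empty) — no strong Jahn–Teller driving force.
[CrI6]^4-: Ligand charges: each iodide is −1. With an overall charge of −4 the chromium centre must be in the +2 oxidation state. Chromium is a group-6 element; Cr(II) is therefore d⁴. Iodide is a weak-field ligand for a first-row metal, so the complex is high-spin. The t₂g³e_g¹ (high-spin) configuration has an unevenly filled e_g set; the Jahn–Teller theorem predicts a tetragonal distortion (typically axial elongation) to lift the degeneracy.

[CrI6]^4-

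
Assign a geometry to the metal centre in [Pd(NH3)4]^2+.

square planar

Ammonia is neutral; balancing the +2 overall charge requires Pd(II).
Group 10 minus oxidation state 2 gives a d⁸ configuration.
With 4 monodentate ligands the coordination number is 4.
A 4d d⁸ ion has a large crystal-field splitting; square planar leaves the high-energy d_{x²−y²} orbital empty and maximises CFSE.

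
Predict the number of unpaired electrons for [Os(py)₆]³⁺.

Pyridine is neutral; balancing the +3 overall charge requires Os(III).
Osmium is a group-8 element; Os(III) is therefore d⁵.
The spin state decides the count: a 5d ion has a large Δₒ and is invariably low-spin.
An octahedral low-spin d⁵ ion is t₂g⁵e_g⁰, giving 1 unpaired electron.

1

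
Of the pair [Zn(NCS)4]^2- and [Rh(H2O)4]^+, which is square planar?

[Rh(H2O)4]^+

For [Zn(NCS)4]^2-: Summing ligand charges against the −2 overall charge gives an oxidation state of +2 for zinc. Group 12 minus oxidation state 2 gives a d¹⁰ configuration. A d¹⁰ ion has no crystal-field stabilisation preference between square planar and tetrahedral, so four ligands adopt the sterically favoured tetrahedral geometry. → tetrahedral.
For [Rh(H2O)4]^+: Ligand charges: water is neutral. With an overall charge of +1 the rhodium centre must be in the +1 oxidation state. Rh sits in group 9, so the d-electron count is 9 − 1 = 8. A 4d d⁸ ion has a large crystal-field splitting; square planar leaves the high-energy d_{x²−y²} orbital empty and maximises CFSE. → square planar.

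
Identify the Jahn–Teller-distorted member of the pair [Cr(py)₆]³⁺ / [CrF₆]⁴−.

[CrF₆]⁴−

[Cr(py)₆]³⁺: Pyridine is neutral; balancing the +3 overall charge requires Cr(III). Chromium is a group-6 element; Cr(III) is therefore d³. The d³ configuration leaves the e_g set evenly filled (or empty) — no strong Jahn–Teller driving force.
[CrF₆]⁴−: Summing ligand charges against the −4 overall charge gives an oxidation state of +2 for chromium. Group 6 minus oxidation state 2 gives a d⁴ configuration. Fluoride is a weak-field ligand for a first-row metal, so the complex is high-spin. The t₂g³e_g¹ (high-spin) configuration has an unevenly filled e_g set; the Jahn–Teller theorem predicts a tetragonal distortion (typically axial elongation) to lift the degeneracy.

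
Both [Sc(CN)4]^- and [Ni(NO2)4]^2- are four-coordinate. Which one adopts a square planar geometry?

For [Sc(CN)4]^-: Summing ligand charges against the −1 overall charge gives an oxidation state of +3 for scandium. Scandium is a group-3 element; Sc(III) is therefore d⁰. A d⁰ ion has no crystal-field stabilisation preference between square planar and tetrahedral, so four ligands adopt the sterically favoured tetrahedral geometry. → tetrahedral.
For [Ni(NO2)4]^2-: Summing ligand charges against the −2 overall charge gives an oxidation state of +2 for nickel. Group 10 minus oxidation state 2 gives a d⁸ configuration. Nitro (N-bound nitrite) is a strong-field ligand (high in the spectrochemical series). A 3d d⁸ ion with strong-field ligands gains enough CFSE to favour square planar over tetrahedral. → square planar.

[Ni(NO2)4]^2-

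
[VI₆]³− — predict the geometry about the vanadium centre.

octahedral

Ligand charges: each iodide is −1. With an overall charge of −3 the vanadium centre must be in the +3 oxidation state.
Group 5 minus oxidation state 3 gives a d² configuration.
With 6 monodentate ligands the coordination number is 6.
Six donors around a single metal centre give an octahedral coordination sphere.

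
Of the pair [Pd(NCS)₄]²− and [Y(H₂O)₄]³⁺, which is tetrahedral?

[Y(H₂O)₄]³⁺

For [Pd(NCS)₄]²−: Ligand charges: each isothiocyanate is −1. With an overall charge of −2 the palladium centre must be in the +2 oxidation state. Palladium is a group-10 element; Pd(II) is therefore d⁸. A 4d d⁸ ion has a large crystal-field splitting; square planar leaves the high-energy d_{x²−y²} orbital empty and maximises CFSE. → square planar.
For [Y(H₂O)₄]³⁺: Summing ligand charges against the +3 overall charge gives an oxidation state of +3 for yttrium. Group 3 minus oxidation state 3 gives a d⁰ configuration. A d⁰ ion has no crystal-field stabilisation preference between square planar and tetrahedral, so four ligands adopt the sterically favoured tetrahedral geometry. → tetrahedral.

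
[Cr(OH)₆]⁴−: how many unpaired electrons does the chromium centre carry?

4 unpaired electrons

Ligand charges: each hydroxide is −1. With an overall charge of −4 the chromium centre must be in the +2 oxidation state.
Cr sits in group 6, so the d-electron count is 6 − 2 = 4.
The spin state decides the count: Hydroxide is a weak-field ligand for a first-row metal, so the complex is high-spin.
An octahedral high-spin d⁴ ion is t₂g³e_g¹, giving 4 unpaired electrons.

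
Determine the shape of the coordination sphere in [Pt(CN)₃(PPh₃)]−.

Ligand charges: each cyanide is −1; triphenylphosphine is neutral. With an overall charge of −1 the platinum centre must be in the +2 oxidation state.
Group 10 minus oxidation state 2 gives a d⁸ configuration.
Coordination number: 4.
A 5d d⁸ ion has a large crystal-field splitting; square planar leaves the high-energy d_{x²−y²} orbital empty and maximises CFSE.

square planar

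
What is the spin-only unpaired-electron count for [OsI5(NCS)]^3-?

Ligand charges: each iodide is −1; each isothiocyanate is −1. With an overall charge of −3 the osmium centre must be in the +3 oxidation state.
Os sits in group 8, so the d-electron count is 8 − 3 = 5.
The spin state decides the count: a 5d ion has a large Δₒ and is invariably low-spin.
An octahedral low-spin d⁵ ion is t₂g⁵e_g⁰, giving 1 unpaired electron.

1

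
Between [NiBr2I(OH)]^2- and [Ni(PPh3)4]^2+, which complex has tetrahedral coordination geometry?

For [NiBr2I(OH)]^2-: Each bromide is −1; each iodide is −1; each hydroxide is −1; balancing the −2 overall charge requires Ni(II). Ni sits in group 10, so the d-electron count is 10 − 2 = 8. Bromide, hydroxide, and iodide are weak-field ligands. With weak-field ligands the CFSE gain from square planar is small, so a 3d d⁸ ion takes the sterically preferred tetrahedral geometry. → tetrahedral.
For [Ni(PPh3)4]^2+: Summing ligand charges against the +2 overall charge gives an oxidation state of +2 for nickel. Group 10 minus oxidation state 2 gives a d⁸ configuration. Triphenylphosphine is a strong-field ligand (high in the spectrochemical series). A 3d d⁸ ion with strong-field ligands gains enough CFSE to favour square planar over tetrahedral. → square planar.

[NiBr2I(OH)]^2-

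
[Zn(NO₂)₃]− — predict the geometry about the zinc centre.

Summing ligand charges against the −1 overall charge gives an oxidation state of +2 for zinc.
Group 12 minus oxidation state 2 gives a d¹⁰ configuration.
With 3 monodentate ligands the coordination number is 3.
Three ligands around a d¹⁰ centre minimise repulsion in a trigonal-planar arrangement.

trigonal planar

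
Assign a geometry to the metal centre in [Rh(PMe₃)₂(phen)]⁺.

square planar

Summing ligand charges against the +1 overall charge gives an oxidation state of +1 for rhodium.
Rhodium is a group-9 element; Rh(I) is therefore d⁸.
Counting donor atoms: 2×trimethylphosphine (monodentate) → 2 donors; 1×1,10-phenanthroline (bidentate) → 2 donors. Coordination number = 4.
A 4d d⁸ ion has a large crystal-field splitting; square planar leaves the high-energy d_{x²−y²} orbital empty and maximises CFSE.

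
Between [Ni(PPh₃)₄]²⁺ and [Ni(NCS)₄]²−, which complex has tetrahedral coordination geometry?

[Ni(NCS)₄]²−

For [Ni(PPh₃)₄]²⁺: Ligand charges: triphenylphosphine is neutral. With an overall charge of +2 the nickel centre must be in the +2 oxidation state. Group 10 minus oxidation state 2 gives a d⁸ configuration. Triphenylphosphine is a strong-field ligand (high in the spectrochemical series). A 3d d⁸ ion with strong-field ligands gains enough CFSE to favour square planar over tetrahedral. → square planar.
For [Ni(NCS)₄]²−: Each isothiocyanate is −1; balancing the −2 overall charge requires Ni(II). Nickel is a group-10 element; Ni(II) is therefore d⁸. Isothiocyanate is a weak-field ligand. With weak-field ligands the CFSE gain from square planar is small, so a 3d d⁸ ion takes the sterically preferred tetrahedral geometry. → tetrahedral.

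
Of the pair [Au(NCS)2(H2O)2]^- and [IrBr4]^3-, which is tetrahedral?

For [Au(NCS)2(H2O)2]^-: Each isothiocyanate is −1; water is neutral; balancing the −1 overall charge requires Au(I). Au sits in group 11, so the d-electron count is 11 − 1 = 10. A d¹⁰ ion has no crystal-field stabilisation preference between square planar and tetrahedral, so four ligands adopt the sterically favoured tetrahedral geometry. → tetrahedral.
For [IrBr4]^3-: Each bromide is −1; balancing the −3 overall charge requires Ir(I). Group 9 minus oxidation state 1 gives a d⁸ configuration. A 5d d⁸ ion has a large crystal-field splitting; square planar leaves the high-energy d_{x²−y²} orbital empty and maximises CFSE. → square planar.

[Au(NCS)2(H2O)2]^-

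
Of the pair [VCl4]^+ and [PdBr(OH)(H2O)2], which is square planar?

For [VCl4]^+: Summing ligand charges against the +1 overall charge gives an oxidation state of +5 for vanadium. V sits in group 5, so the d-electron count is 5 − 5 = 0. A d⁰ ion has no crystal-field stabilisation preference between square planar and tetrahedral, so four ligands adopt the sterically favoured tetrahedral geometry. → tetrahedral.
For [PdBr(OH)(H2O)2]: Summing ligand charges against the 0 overall charge gives an oxidation state of +2 for palladium. Pd sits in group 10, so the d-electron count is 10 − 2 = 8. A 4d d⁸ ion has a large crystal-field splitting; square planar leaves the high-energy d_{x²−y²} orbital empty and maximises CFSE. → square planar.

[PdBr(OH)(H2O)2]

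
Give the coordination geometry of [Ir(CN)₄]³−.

square planar

Each cyanide is −1; balancing the −3 overall charge requires Ir(I).
Group 9 minus oxidation state 1 gives a d⁸ configuration.
With 4 monodentate ligands the coordination number is 4.
A 5d d⁸ ion has a large crystal-field splitting; square planar leaves the high-energy d_{x²−y²} orbital empty and maximises CFSE.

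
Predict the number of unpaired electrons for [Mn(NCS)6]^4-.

5

Ligand charges: each isothiocyanate is −1. With an overall charge of −4 the manganese centre must be in the +2 oxidation state.
Mn sits in group 7, so the d-electron count is 7 − 2 = 5.
The spin state decides the count: Isothiocyanate is a weak-field ligand for a first-row metal, so the complex is high-spin.
An octahedral high-spin d⁵ ion is t₂g³e_g², giving 5 unpaired electrons.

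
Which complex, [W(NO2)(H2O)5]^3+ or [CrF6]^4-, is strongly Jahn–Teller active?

[CrF6]^4-

[W(NO2)(H2O)5]^3+: Ligand charges: each nitro (N-bound nitrite) is −1; water is neutral. With an overall charge of +3 the tungsten centre must be in the +4 oxidation state. Tungsten is a group-6 element; W(IV) is therefore d². The d² configuration leaves the e_g set evenly filled (or empty) — no strong Jahn–Teller driving force.
[CrF6]^4-: Ligand charges: each fluoride is −1. With an overall charge of −4 the chromium centre must be in the +2 oxidation state. Chromium is a group-6 element; Cr(II) is therefore d⁴. Fluoride is a weak-field ligand for a first-row metal, so the complex is high-spin. The t₂g³e_g¹ (high-spin) configuration has an unevenly filled e_g set; the Jahn–Teller theorem predicts a tetragonal distortion (typically axial elongation) to lift the degeneracy.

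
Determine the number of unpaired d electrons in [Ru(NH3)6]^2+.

Summing ligand charges against the +2 overall charge gives an oxidation state of +2 for ruthenium.
Ruthenium is a group-8 element; Ru(II) is therefore d⁶.
The spin state decides the count: a 4d ion has a large Δₒ and is invariably low-spin.
An octahedral low-spin d⁶ ion is t₂g⁶e_g⁰, giving 0 unpaired electrons.

0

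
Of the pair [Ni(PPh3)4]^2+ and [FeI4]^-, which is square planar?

For [Ni(PPh3)4]^2+: Triphenylphosphine is neutral; balancing the +2 overall charge requires Ni(II). Ni sits in group 10, so the d-electron count is 10 − 2 = 8. Triphenylphosphine is a strong-field ligand (high in the spectrochemical series). A 3d d⁸ ion with strong-field ligands gains enough CFSE to favour square planar over tetrahedral. → square planar.
For [FeI4]^-: Each iodide is −1; balancing the −1 overall charge requires Fe(III). Group 8 minus oxidation state 3 gives a d⁵ configuration. A high-spin d⁵ ion has zero CFSE in either geometry, so four ligands adopt the sterically favoured tetrahedral geometry. → tetrahedral.

[Ni(PPh3)4]^2+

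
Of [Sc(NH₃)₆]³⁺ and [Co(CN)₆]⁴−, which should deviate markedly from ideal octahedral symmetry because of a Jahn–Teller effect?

[Co(CN)₆]⁴−

[Sc(NH₃)₆]³⁺: Ligand charges: ammonia is neutral. With an overall charge of +3 the scandium centre must be in the +3 oxidation state. Sc sits in group 3, so the d-electron count is 3 − 3 = 0. The d⁰ configuration leaves the e_g set evenly filled (or empty) — no strong Jahn–Teller driving force.
[Co(CN)₆]⁴−: Each cyanide is −1; balancing the −4 overall charge requires Co(II). Cobalt is a group-9 element; Co(II) is therefore d⁷. Cyanide is a strong-field ligand (high in the spectrochemical series) for a first-row metal, so the complex is low-spin. The t₂g⁶e_g¹ (low-spin) configuration has an unevenly filled e_g set; the Jahn–Teller theorem predicts a tetragonal distortion (typically axial elongation) to lift the degeneracy.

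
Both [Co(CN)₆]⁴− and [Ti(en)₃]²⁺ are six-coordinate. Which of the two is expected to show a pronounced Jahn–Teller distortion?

[Co(CN)₆]⁴−

[Co(CN)₆]⁴−: Summing ligand charges against the −4 overall charge gives an oxidation state of +2 for cobalt. Group 9 minus oxidation state 2 gives a d⁷ configuration. Cyanide is a strong-field ligand (high in the spectrochemical series) for a first-row metal, so the complex is low-spin. The t₂g⁶e_g¹ (low-spin) configuration has an unevenly filled e_g set; the Jahn–Teller theorem predicts a tetragonal distortion (typically axial elongation) to lift the degeneracy.
[Ti(en)₃]²⁺: Ligand charges: ethylenediamine is neutral. With an overall charge of +2 the titanium centre must be in the +2 oxidation state. Group 4 minus oxidation state 2 gives a d² configuration. The d² configuration leaves the e_g set evenly filled (or empty) — no strong Jahn–Teller driving force.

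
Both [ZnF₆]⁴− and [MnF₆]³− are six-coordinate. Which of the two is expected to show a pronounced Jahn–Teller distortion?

[MnF₆]³−

[ZnF₆]⁴−: Each fluoride is −1; balancing the −4 overall charge requires Zn(II). Zinc is a group-12 element; Zn(II) is therefore d¹⁰. The d¹⁰ configuration leaves the e_g set evenly filled (or empty) — no strong Jahn–Teller driving force.
[MnF₆]³−: Summing ligand charges against the −3 overall charge gives an oxidation state of +3 for manganese. Group 7 minus oxidation state 3 gives a d⁴ configuration. Fluoride is a weak-field ligand for a first-row metal, so the complex is high-spin. The t₂g³e_g¹ (high-spin) configuration has an unevenly filled e_g set; the Jahn–Teller theorem predicts a tetragonal distortion (typically axial elongation) to lift the degeneracy.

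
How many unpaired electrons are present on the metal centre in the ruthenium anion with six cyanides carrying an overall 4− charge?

0 unpaired electrons

Ligand charges: each cyanide is −1. With an overall charge of −4 the ruthenium centre must be in the +2 oxidation state.
Ru sits in group 8, so the d-electron count is 8 − 2 = 6.
The spin state decides the count: a 4d ion has a large Δₒ and is invariably low-spin.
An octahedral low-spin d⁶ ion is t₂g⁶e_g⁰, giving 0 unpaired electrons.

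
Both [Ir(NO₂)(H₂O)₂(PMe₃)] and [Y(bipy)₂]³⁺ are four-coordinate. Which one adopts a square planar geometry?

For [Ir(NO₂)(H₂O)₂(PMe₃)]: Ligand charges: each nitro (N-bound nitrite) is −1; water is neutral; trimethylphosphine is neutral. With an overall charge of 0 the iridium centre must be in the +1 oxidation state. Group 9 minus oxidation state 1 gives a d⁸ configuration. A 5d d⁸ ion has a large crystal-field splitting; square planar leaves the high-energy d_{x²−y²} orbital empty and maximises CFSE. → square planar.
For [Y(bipy)₂]³⁺: Summing ligand charges against the +3 overall charge gives an oxidation state of +3 for yttrium. Yttrium is a group-3 element; Y(III) is therefore d⁰. A d⁰ ion has no crystal-field stabilisation preference between square planar and tetrahedral, so four ligands adopt the sterically favoured tetrahedral geometry. → tetrahedral.

[Ir(NO₂)(H₂O)₂(PMe₃)]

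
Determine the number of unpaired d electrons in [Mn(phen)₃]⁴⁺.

Ligand charges: 1,10-phenanthroline is neutral. With an overall charge of +4 the manganese centre must be in the +4 oxidation state.
Mn sits in group 7, so the d-electron count is 7 − 4 = 3.
Counting donor atoms: 3×1,10-phenanthroline (bidentate) → 6 donors. Coordination number = 6.
In an octahedral field the d³ configuration is t₂g³e_g⁰ (only one arrangement possible), giving 3 unpaired electrons.

3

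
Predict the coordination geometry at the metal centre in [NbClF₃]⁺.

Each chloride is −1; each fluoride is −1; balancing the +1 overall charge requires Nb(V).
Group 5 minus oxidation state 5 gives a d⁰ configuration.
With 4 monodentate ligands the coordination number is 4.
A d⁰ ion has no crystal-field stabilisation preference between square planar and tetrahedral, so four ligands adopt the sterically favoured tetrahedral geometry.

tetrahedral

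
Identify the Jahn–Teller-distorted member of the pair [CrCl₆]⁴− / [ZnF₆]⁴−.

[CrCl₆]⁴−

[CrCl₆]⁴−: Ligand charges: each chloride is −1. With an overall charge of −4 the chromium centre must be in the +2 oxidation state. Cr sits in group 6, so the d-electron count is 6 − 2 = 4. Chloride is a weak-field ligand for a first-row metal, so the complex is high-spin. The t₂g³e_g¹ (high-spin) configuration has an unevenly filled e_g set; the Jahn–Teller theorem predicts a tetragonal distortion (typically axial elongation) to lift the degeneracy.
[ZnF₆]⁴−: Ligand charges: each fluoride is −1. With an overall charge of −4 the zinc centre must be in the +2 oxidation state. Zn sits in group 12, so the d-electron count is 12 − 2 = 10. The d¹⁰ configuration leaves the e_g set evenly filled (or empty) — no strong Jahn–Teller driving force.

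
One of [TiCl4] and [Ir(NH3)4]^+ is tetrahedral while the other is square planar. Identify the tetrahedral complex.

[TiCl4]

For [TiCl4]: Ligand charges: each chloride is −1. With an overall charge of 0 the titanium centre must be in the +4 oxidation state. Group 4 minus oxidation state 4 gives a d⁰ configuration. A d⁰ ion has no crystal-field stabilisation preference between square planar and tetrahedral, so four ligands adopt the sterically favoured tetrahedral geometry. → tetrahedral.
For [Ir(NH3)4]^+: Ammonia is neutral; balancing the +1 overall charge requires Ir(I). Iridium is a group-9 element; Ir(I) is therefore d⁸. A 5d d⁸ ion has a large crystal-field splitting; square planar leaves the high-energy d_{x²−y²} orbital empty and maximises CFSE. → square planar.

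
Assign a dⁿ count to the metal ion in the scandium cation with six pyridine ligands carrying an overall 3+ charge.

Pyridine is neutral; balancing the +3 overall charge requires Sc(III).
Scandium is a group-3 element; Sc(III) is therefore d⁰.

d0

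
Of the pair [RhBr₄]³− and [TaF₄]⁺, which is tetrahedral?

For [RhBr₄]³−: Ligand charges: each bromide is −1. With an overall charge of −3 the rhodium centre must be in the +1 oxidation state. Rhodium is a group-9 element; Rh(I) is therefore d⁸. A 4d d⁸ ion has a large crystal-field splitting; square planar leaves the high-energy d_{x²−y²} orbital empty and maximises CFSE. → square planar.
For [TaF₄]⁺: Ligand charges: each fluoride is −1. With an overall charge of +1 the tantalum centre must be in the +5 oxidation state. Group 5 minus oxidation state 5 gives a d⁰ configuration. A d⁰ ion has no crystal-field stabilisation preference between square planar and tetrahedral, so four ligands adopt the sterically favoured tetrahedral geometry. → tetrahedral.

[TaF₄]⁺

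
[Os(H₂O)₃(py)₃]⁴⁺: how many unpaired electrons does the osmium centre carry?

2

Summing ligand charges against the +4 overall charge gives an oxidation state of +4 for osmium.
Os sits in group 8, so the d-electron count is 8 − 4 = 4.
The spin state decides the count: a 5d ion has a large Δₒ and is invariably low-spin.
An octahedral low-spin d⁴ ion is t₂g⁴e_g⁰, giving 2 unpaired electrons.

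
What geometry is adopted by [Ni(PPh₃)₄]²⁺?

square planar

Triphenylphosphine is neutral; balancing the +2 overall charge requires Ni(II).
Ni sits in group 10, so the d-electron count is 10 − 2 = 8.
Coordination number: 4.
Triphenylphosphine is a strong-field ligand (high in the spectrochemical series).
A 3d d⁸ ion with strong-field ligands gains enough CFSE to favour square planar over tetrahedral.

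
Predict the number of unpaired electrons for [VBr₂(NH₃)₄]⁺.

2

Ligand charges: each bromide is −1; ammonia is neutral. With an overall charge of +1 the vanadium centre must be in the +3 oxidation state.
Group 5 minus oxidation state 3 gives a d² configuration.
In an octahedral field the d² configuration is t₂g²e_g⁰ (only one arrangement possible), giving 2 unpaired electrons.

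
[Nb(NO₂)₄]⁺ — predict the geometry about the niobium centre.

Each nitro (N-bound nitrite) is −1; balancing the +1 overall charge requires Nb(V).
Niobium is a group-5 element; Nb(V) is therefore d⁰.
With 4 monodentate ligands the coordination number is 4.
A d⁰ ion has no crystal-field stabilisation preference between square planar and tetrahedral, so four ligands adopt the sterically favoured tetrahedral geometry.

tetrahedral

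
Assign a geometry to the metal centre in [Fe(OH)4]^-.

Ligand charges: each hydroxide is −1. With an overall charge of −1 the iron centre must be in the +3 oxidation state.
Iron is a group-8 element; Fe(III) is therefore d⁵.
Coordination number: 4.
Hydroxide is a weak-field ligand.
A high-spin d⁵ ion has zero CFSE in either geometry, so four ligands adopt the sterically favoured tetrahedral geometry.

tetrahedral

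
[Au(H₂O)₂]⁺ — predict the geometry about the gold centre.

linear

Summing ligand charges against the +1 overall charge gives an oxidation state of +1 for gold.
Group 11 minus oxidation state 1 gives a d¹⁰ configuration.
Coordination number: 2.
A d¹⁰ ion with only two ligands adopts a linear arrangement (sp hybridisation; no CFSE preference).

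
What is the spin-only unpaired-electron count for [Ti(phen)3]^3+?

1 unpaired electron

Summing ligand charges against the +3 overall charge gives an oxidation state of +3 for titanium.
Group 4 minus oxidation state 3 gives a d¹ configuration.
Counting donor atoms: 3×1,10-phenanthroline (bidentate) → 6 donors. Coordination number = 6.
In an octahedral field the d¹ configuration is t₂g¹e_g⁰ (only one arrangement possible), giving 1 unpaired electron.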